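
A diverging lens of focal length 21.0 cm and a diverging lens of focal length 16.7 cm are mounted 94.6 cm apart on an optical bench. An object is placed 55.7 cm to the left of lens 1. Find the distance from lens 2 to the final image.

Lens 1 is diverging, so f₁ = −21.0 cm.
Lens 1: 1/d_i1 = 1/f₁ − 1/d_o1 = 1/(-21.0) − 1/(55.7) = -0.06557, so d_i1 = -15.25 cm.
The intermediate image is 15.25 cm to the left of lens 1 (virtual), which is 94.6 − (-15.25) = 109.8 cm to the left of lens 2, so d_o2 = +109.8 cm.
Lens 2 is diverging, so f₂ = −16.7 cm.
Lens 2: 1/d_i2 = 1/f₂ − 1/d_o2 = 1/(-16.7) − 1/(109.8) = -0.06899, so d_i2 = -14.5 cm.
The final image is virtual, 14.5 cm to the left of lens 2 (overall magnification ≈ 0.036).

14.5 cm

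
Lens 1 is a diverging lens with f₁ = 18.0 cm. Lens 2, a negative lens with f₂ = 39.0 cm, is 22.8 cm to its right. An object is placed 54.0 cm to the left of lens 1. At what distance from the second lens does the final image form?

Lens 1 is diverging, so f₁ = −18.0 cm.
Lens 1: 1/d_i1 = 1/f₁ − 1/d_o1 = 1/(-18.0) − 1/(54.0) = -0.07407, so d_i1 = -13.50 cm.
The intermediate image is 13.50 cm to the left of lens 1 (virtual), which is 22.8 − (-13.50) = 36.30 cm to the left of lens 2, so d_o2 = +36.30 cm.
Lens 2 is diverging, so f₂ = −39.0 cm.
Lens 2: 1/d_i2 = 1/f₂ − 1/d_o2 = 1/(-39.0) − 1/(36.30) = -0.05319, so d_i2 = -18.8 cm.
The final image is virtual, 18.8 cm to the left of lens 2 (overall magnification ≈ 0.13).

18.8 cm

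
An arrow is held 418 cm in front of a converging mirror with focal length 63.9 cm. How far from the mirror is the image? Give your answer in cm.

Mirror equation: 1/s_i = 1/f − 1/s_o = 1/(63.90) − 1/(418) = 0.01565 − 0.002392 = 0.01326, so s_i = 75.4 cm.
The image is real, inverted and reduced, in front of the mirror.

75.4 cm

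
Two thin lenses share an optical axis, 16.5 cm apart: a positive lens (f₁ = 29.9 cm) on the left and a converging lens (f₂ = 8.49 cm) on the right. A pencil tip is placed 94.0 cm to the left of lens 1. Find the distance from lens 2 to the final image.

Lens 1: 1/d_i1 = 1/f₁ − 1/d_o1 = 1/(29.9) − 1/(94.0) = 0.02281, so d_i1 = 43.85 cm.
The intermediate image is 43.85 cm to the right of lens 1, which lies 27.35 cm to the right of lens 2 — a virtual object — so d_o2 = −27.35 cm.
Lens 2: 1/d_i2 = 1/f₂ − 1/d_o2 = 1/(8.49) − 1/(-27.35) = 0.1543, so d_i2 = 6.48 cm.
The final image is real, 6.48 cm to the right of lens 2 (overall magnification ≈ -0.11).

6.48 cm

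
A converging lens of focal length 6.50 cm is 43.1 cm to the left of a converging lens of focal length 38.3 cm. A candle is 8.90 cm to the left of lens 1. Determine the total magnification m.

Lens 1: 1/d_i1 = 1/(6.50) − 1/(8.90) = 0.04149, so d_i1 = 24.10 cm; m₁ = −d_i1/d_o1 = -2.708.
d_o2 = 43.1 − (24.10) = 19.00 cm.
Lens 2: 1/d_i2 = 1/(38.3) − 1/(19.00) = -0.02652, so d_i2 = -37.70 cm; m₂ = −d_i2/d_o2 = +1.984.
m = m₁·m₂ = (-2.708)(+1.984) = -5.37.

m = -5.37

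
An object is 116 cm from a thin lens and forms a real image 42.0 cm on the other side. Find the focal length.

Real image ⇒ d_i = +42.0 cm.
1/f = 1/d_o + 1/d_i = 1/(116) + 1/(42.0) = 0.03243, so f = 30.8 cm.
Since f is positive, the thin lens is converging.

f = 30.8 cm (converging)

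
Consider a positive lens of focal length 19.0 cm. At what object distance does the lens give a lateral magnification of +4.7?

m = −d_i/d_o ⇒ d_i = −m·d_o.
1/f = 1/d_o + 1/d_i = 1/d_o − 1/(m·d_o) = (1 − 1/m)/d_o, so d_o = f(1 − 1/m) = (19.00)(1 − 1/(+4.7)) = 15.0 cm.

15.0 cm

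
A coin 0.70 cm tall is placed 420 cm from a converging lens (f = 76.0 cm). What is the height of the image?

0.155 cm

1/d_i = 1/f − 1/d_o = 1/(76.00) − 1/(420) = 0.01078, so d_i = 92.79 cm.
m = −d_i/d_o = -0.2209.
|h_i| = |m|·h_o = 0.2209 × 0.70 = 0.155 cm. The image is real, inverted and reduced, on the far side of the lens.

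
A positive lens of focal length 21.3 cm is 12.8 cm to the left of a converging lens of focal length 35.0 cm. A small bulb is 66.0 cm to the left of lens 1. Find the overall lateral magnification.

Lens 1: 1/d_i1 = 1/(21.3) − 1/(66.0) = 0.03180, so d_i1 = 31.45 cm; m₁ = −d_i1/d_o1 = -0.4765.
d_o2 = 12.8 − (31.45) = -18.65 cm (virtual object).
Lens 2: 1/d_i2 = 1/(35.0) − 1/(-18.65) = 0.08219, so d_i2 = 12.17 cm; m₂ = −d_i2/d_o2 = +0.6524.
m = m₁·m₂ = (-0.4765)(+0.6524) = -0.311.

m = -0.311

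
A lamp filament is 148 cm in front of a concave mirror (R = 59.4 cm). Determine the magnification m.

f = R/2 = 59.4/2 = 29.70 cm.
1/d_i = 1/f − 1/d_o = 1/(29.70) − 1/(148) = 0.02691, so d_i = 37.16 cm.
m = −d_i/d_o = −(37.16)/(148) = -0.251.
The image is real, inverted and reduced, in front of the mirror.

m = -0.251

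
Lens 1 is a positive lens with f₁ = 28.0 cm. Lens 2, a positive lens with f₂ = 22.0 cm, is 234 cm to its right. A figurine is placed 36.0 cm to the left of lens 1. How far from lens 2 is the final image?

Lens 1: 1/d_i1 = 1/f₁ − 1/d_o1 = 1/(28.0) − 1/(36.0) = 0.007937, so d_i1 = 126.0 cm.
The intermediate image is 126.0 cm to the right of lens 1, which is 234 − (126.0) = 108.0 cm to the left of lens 2, so d_o2 = +108.0 cm.
Lens 2: 1/d_i2 = 1/f₂ − 1/d_o2 = 1/(22.0) − 1/(108.0) = 0.03620, so d_i2 = 27.6 cm.
The final image is real, 27.6 cm to the right of lens 2 (overall magnification ≈ 0.90).

27.6 cm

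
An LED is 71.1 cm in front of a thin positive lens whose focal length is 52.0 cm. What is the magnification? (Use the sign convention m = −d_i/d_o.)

1/d_i = 1/f − 1/d_o = 1/(52.00) − 1/(71.1) = 0.005166, so d_i = 193.6 cm.
m = −d_i/d_o = −(193.6)/(71.1) = -2.72.
The image is real, inverted and enlarged, on the far side of the lens.

m = -2.72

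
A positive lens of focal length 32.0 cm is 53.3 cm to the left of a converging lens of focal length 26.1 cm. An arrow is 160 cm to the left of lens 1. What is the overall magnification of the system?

Lens 1: 1/d_i1 = 1/(32.0) − 1/(160) = 0.02500, so d_i1 = 40.00 cm; m₁ = −d_i1/d_o1 = -0.2500.
d_o2 = 53.3 − (40.00) = 13.30 cm.
Lens 2: 1/d_i2 = 1/(26.1) − 1/(13.30) = -0.03687, so d_i2 = -27.12 cm; m₂ = −d_i2/d_o2 = +2.039.
m = m₁·m₂ = (-0.2500)(+2.039) = -0.510.

m = -0.510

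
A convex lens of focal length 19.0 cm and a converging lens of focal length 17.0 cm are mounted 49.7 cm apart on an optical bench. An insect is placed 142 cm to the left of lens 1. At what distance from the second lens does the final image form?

43.8 cm

Lens 1: 1/d_i1 = 1/f₁ − 1/d_o1 = 1/(19.0) − 1/(142) = 0.04559, so d_i1 = 21.93 cm.
The intermediate image is 21.93 cm to the right of lens 1, which is 49.7 − (21.93) = 27.77 cm to the left of lens 2, so d_o2 = +27.77 cm.
Lens 2: 1/d_i2 = 1/f₂ − 1/d_o2 = 1/(17.0) − 1/(27.77) = 0.02281, so d_i2 = 43.8 cm.
The final image is real, 43.8 cm to the right of lens 2 (overall magnification ≈ 0.24).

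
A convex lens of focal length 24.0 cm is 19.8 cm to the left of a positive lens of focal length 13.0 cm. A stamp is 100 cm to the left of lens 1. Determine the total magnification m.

Lens 1: 1/d_i1 = 1/(24.0) − 1/(100) = 0.03167, so d_i1 = 31.58 cm; m₁ = −d_i1/d_o1 = -0.3158.
d_o2 = 19.8 − (31.58) = -11.78 cm (virtual object).
Lens 2: 1/d_i2 = 1/(13.0) − 1/(-11.78) = 0.1618, so d_i2 = 6.180 cm; m₂ = −d_i2/d_o2 = +0.5246.
m = m₁·m₂ = (-0.3158)(+0.5246) = -0.166.

m = -0.166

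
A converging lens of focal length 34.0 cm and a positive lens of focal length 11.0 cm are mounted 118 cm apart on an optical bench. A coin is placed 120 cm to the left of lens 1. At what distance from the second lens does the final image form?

13.0 cm

Lens 1: 1/d_i1 = 1/f₁ − 1/d_o1 = 1/(34.0) − 1/(120) = 0.02108, so d_i1 = 47.44 cm.
The intermediate image is 47.44 cm to the right of lens 1, which is 118 − (47.44) = 70.56 cm to the left of lens 2, so d_o2 = +70.56 cm.
Lens 2: 1/d_i2 = 1/f₂ − 1/d_o2 = 1/(11.0) − 1/(70.56) = 0.07674, so d_i2 = 13.0 cm.
The final image is real, 13.0 cm to the right of lens 2 (overall magnification ≈ 0.073).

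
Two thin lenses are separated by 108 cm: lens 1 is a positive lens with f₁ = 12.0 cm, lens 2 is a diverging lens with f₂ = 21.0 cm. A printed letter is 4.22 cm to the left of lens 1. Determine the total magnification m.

Lens 1: 1/d_i1 = 1/(12.0) − 1/(4.22) = -0.1536, so d_i1 = -6.509 cm; m₁ = −d_i1/d_o1 = +1.542.
d_o2 = 108 − (-6.509) = 114.5 cm.
f₂ = −21.0 cm (diverging).
Lens 2: 1/d_i2 = 1/(-21.0) − 1/(114.5) = -0.05635, so d_i2 = -17.75 cm; m₂ = −d_i2/d_o2 = +0.1550.
m = m₁·m₂ = (+1.542)(+0.1550) = +0.239.

m = +0.239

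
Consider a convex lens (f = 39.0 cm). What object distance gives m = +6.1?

m = −d_i/d_o ⇒ d_i = −m·d_o.
1/f = 1/d_o + 1/d_i = 1/d_o − 1/(m·d_o) = (1 − 1/m)/d_o, so d_o = f(1 − 1/m) = (39.00)(1 − 1/(+6.1)) = 32.6 cm.

32.6 cm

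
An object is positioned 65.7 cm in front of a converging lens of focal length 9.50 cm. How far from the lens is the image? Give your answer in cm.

Thin-lens equation: 1/q = 1/f − 1/p = 1/(9.500) − 1/(65.7) = 0.1053 − 0.01522 = 0.09004, so q = 11.1 cm.
The image is real, inverted and reduced, on the far side of the lens.

11.1 cm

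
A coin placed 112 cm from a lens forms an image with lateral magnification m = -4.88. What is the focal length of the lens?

m = −d_i/d_o ⇒ d_i = −m·d_o = −(-4.88)·(112) = 546.6 cm.
1/f = 1/d_o + 1/d_i = 1/(112) + 1/(546.6) = 0.01076, so f = 93.0 cm.
Since f is positive, the lens is converging.

f = 93.0 cm (converging)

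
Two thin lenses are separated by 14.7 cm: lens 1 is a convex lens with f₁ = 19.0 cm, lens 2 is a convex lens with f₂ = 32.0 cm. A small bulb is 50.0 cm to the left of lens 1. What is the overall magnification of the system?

m = -0.409

Lens 1: 1/d_i1 = 1/(19.0) − 1/(50.0) = 0.03263, so d_i1 = 30.65 cm; m₁ = −d_i1/d_o1 = -0.6130.
d_o2 = 14.7 − (30.65) = -15.95 cm (virtual object).
Lens 2: 1/d_i2 = 1/(32.0) − 1/(-15.95) = 0.09395, so d_i2 = 10.64 cm; m₂ = −d_i2/d_o2 = +0.6674.
m = m₁·m₂ = (-0.6130)(+0.6674) = -0.409.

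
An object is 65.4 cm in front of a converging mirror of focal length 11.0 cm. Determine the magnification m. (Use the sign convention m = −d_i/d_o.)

m = -0.202

1/d_i = 1/f − 1/d_o = 1/(11.00) − 1/(65.4) = 0.07562, so d_i = 13.22 cm.
m = −d_i/d_o = −(13.22)/(65.4) = -0.202.
The image is real, inverted and reduced, in front of the mirror.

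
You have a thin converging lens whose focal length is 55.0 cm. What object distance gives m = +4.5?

42.8 cm

m = −d_i/d_o ⇒ d_i = −m·d_o.
1/f = 1/d_o + 1/d_i = 1/d_o − 1/(m·d_o) = (1 − 1/m)/d_o, so d_o = f(1 − 1/m) = (55.00)(1 − 1/(+4.5)) = 42.8 cm.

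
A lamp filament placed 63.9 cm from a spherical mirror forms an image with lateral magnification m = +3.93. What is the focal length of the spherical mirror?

f = 85.7 cm (concave)

m = −d_i/d_o ⇒ d_i = −m·d_o = −(+3.93)·(63.9) = -251.1 cm.
1/f = 1/d_o + 1/d_i = 1/(63.9) + 1/(-251.1) = 0.01167, so f = 85.7 cm.
Since f is positive, the spherical mirror is concave.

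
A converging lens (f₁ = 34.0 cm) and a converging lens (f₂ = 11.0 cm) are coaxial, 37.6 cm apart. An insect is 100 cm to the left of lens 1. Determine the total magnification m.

Lens 1: 1/d_i1 = 1/(34.0) − 1/(100) = 0.01941, so d_i1 = 51.52 cm; m₁ = −d_i1/d_o1 = -0.5152.
d_o2 = 37.6 − (51.52) = -13.92 cm (virtual object).
Lens 2: 1/d_i2 = 1/(11.0) − 1/(-13.92) = 0.1627, so d_i2 = 6.144 cm; m₂ = −d_i2/d_o2 = +0.4414.
m = m₁·m₂ = (-0.5152)(+0.4414) = -0.227.

m = -0.227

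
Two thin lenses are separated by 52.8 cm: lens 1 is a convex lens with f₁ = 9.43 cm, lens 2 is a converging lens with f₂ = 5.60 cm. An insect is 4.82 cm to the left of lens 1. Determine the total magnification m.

m = -0.201

Lens 1: 1/d_i1 = 1/(9.43) − 1/(4.82) = -0.1014, so d_i1 = -9.860 cm; m₁ = −d_i1/d_o1 = +2.046.
d_o2 = 52.8 − (-9.860) = 62.66 cm.
Lens 2: 1/d_i2 = 1/(5.60) − 1/(62.66) = 0.1626, so d_i2 = 6.150 cm; m₂ = −d_i2/d_o2 = -0.09814.
m = m₁·m₂ = (+2.046)(-0.09814) = -0.201.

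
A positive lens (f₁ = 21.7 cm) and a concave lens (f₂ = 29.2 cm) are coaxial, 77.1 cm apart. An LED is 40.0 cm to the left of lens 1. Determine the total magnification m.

m = -0.588

Lens 1: 1/d_i1 = 1/(21.7) − 1/(40.0) = 0.02108, so d_i1 = 47.43 cm; m₁ = −d_i1/d_o1 = -1.186.
d_o2 = 77.1 − (47.43) = 29.67 cm.
f₂ = −29.2 cm (diverging).
Lens 2: 1/d_i2 = 1/(-29.2) − 1/(29.67) = -0.06795, so d_i2 = -14.72 cm; m₂ = −d_i2/d_o2 = +0.4960.
m = m₁·m₂ = (-1.186)(+0.4960) = -0.588.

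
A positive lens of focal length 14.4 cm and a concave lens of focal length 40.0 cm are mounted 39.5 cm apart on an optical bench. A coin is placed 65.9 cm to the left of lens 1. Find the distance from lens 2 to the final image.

Lens 1: 1/d_i1 = 1/f₁ − 1/d_o1 = 1/(14.4) − 1/(65.9) = 0.05427, so d_i1 = 18.43 cm.
The intermediate image is 18.43 cm to the right of lens 1, which is 39.5 − (18.43) = 21.07 cm to the left of lens 2, so d_o2 = +21.07 cm.
Lens 2 is diverging, so f₂ = −40.0 cm.
Lens 2: 1/d_i2 = 1/f₂ − 1/d_o2 = 1/(-40.0) − 1/(21.07) = -0.07246, so d_i2 = -13.8 cm.
The final image is virtual, 13.8 cm to the left of lens 2 (overall magnification ≈ -0.18).

13.8 cm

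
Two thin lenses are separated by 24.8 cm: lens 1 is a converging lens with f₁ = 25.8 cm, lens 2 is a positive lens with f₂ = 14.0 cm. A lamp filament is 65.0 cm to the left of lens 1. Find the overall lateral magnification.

Lens 1: 1/d_i1 = 1/(25.8) − 1/(65.0) = 0.02338, so d_i1 = 42.78 cm; m₁ = −d_i1/d_o1 = -0.6582.
d_o2 = 24.8 − (42.78) = -17.98 cm (virtual object).
Lens 2: 1/d_i2 = 1/(14.0) − 1/(-17.98) = 0.1270, so d_i2 = 7.871 cm; m₂ = −d_i2/d_o2 = +0.4378.
m = m₁·m₂ = (-0.6582)(+0.4378) = -0.288.

m = -0.288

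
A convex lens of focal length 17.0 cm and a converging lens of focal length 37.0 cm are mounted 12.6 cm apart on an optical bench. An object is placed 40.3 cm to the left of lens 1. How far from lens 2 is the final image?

11.6 cm

Lens 1: 1/d_i1 = 1/f₁ − 1/d_o1 = 1/(17.0) − 1/(40.3) = 0.03401, so d_i1 = 29.40 cm.
The intermediate image is 29.40 cm to the right of lens 1, which lies 16.80 cm to the right of lens 2 — a virtual object — so d_o2 = −16.80 cm.
Lens 2: 1/d_i2 = 1/f₂ − 1/d_o2 = 1/(37.0) − 1/(-16.80) = 0.08655, so d_i2 = 11.6 cm.
The final image is real, 11.6 cm to the right of lens 2 (overall magnification ≈ -0.50).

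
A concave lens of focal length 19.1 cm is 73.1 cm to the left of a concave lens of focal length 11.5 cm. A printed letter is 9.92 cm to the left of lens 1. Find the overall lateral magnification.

f₁ = −19.1 cm (diverging).
Lens 1: 1/d_i1 = 1/(-19.1) − 1/(9.92) = -0.1532, so d_i1 = -6.529 cm; m₁ = −d_i1/d_o1 = +0.6582.
d_o2 = 73.1 − (-6.529) = 79.63 cm.
f₂ = −11.5 cm (diverging).
Lens 2: 1/d_i2 = 1/(-11.5) − 1/(79.63) = -0.09951, so d_i2 = -10.05 cm; m₂ = −d_i2/d_o2 = +0.1262.
m = m₁·m₂ = (+0.6582)(+0.1262) = +0.0831.

m = +0.0831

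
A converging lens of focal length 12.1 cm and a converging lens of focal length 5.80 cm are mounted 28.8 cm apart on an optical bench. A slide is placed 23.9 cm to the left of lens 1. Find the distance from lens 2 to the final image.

16.5 cm

Lens 1: 1/d_i1 = 1/f₁ − 1/d_o1 = 1/(12.1) − 1/(23.9) = 0.04080, so d_i1 = 24.51 cm.
The intermediate image is 24.51 cm to the right of lens 1, which is 28.8 − (24.51) = 4.290 cm to the left of lens 2, so d_o2 = +4.290 cm.
Lens 2: 1/d_i2 = 1/f₂ − 1/d_o2 = 1/(5.80) − 1/(4.290) = -0.06069, so d_i2 = -16.5 cm.
The final image is virtual, 16.5 cm to the left of lens 2 (overall magnification ≈ -3.9).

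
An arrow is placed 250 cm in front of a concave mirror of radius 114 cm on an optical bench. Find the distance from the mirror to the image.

73.8 cm

f = R/2 = 114/2 = 57.00 cm.
Mirror equation: 1/d_i = 1/f − 1/d_o = 1/(57.00) − 1/(250) = 0.01754 − 0.004000 = 0.01354, so d_i = 73.8 cm.
The image is real, inverted and reduced, in front of the mirror.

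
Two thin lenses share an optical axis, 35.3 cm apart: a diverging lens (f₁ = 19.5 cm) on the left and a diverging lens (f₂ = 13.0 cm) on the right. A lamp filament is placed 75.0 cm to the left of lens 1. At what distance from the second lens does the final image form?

10.4 cm

Lens 1 is diverging, so f₁ = −19.5 cm.
Lens 1: 1/d_i1 = 1/f₁ − 1/d_o1 = 1/(-19.5) − 1/(75.0) = -0.06462, so d_i1 = -15.48 cm.
The intermediate image is 15.48 cm to the left of lens 1 (virtual), which is 35.3 − (-15.48) = 50.78 cm to the left of lens 2, so d_o2 = +50.78 cm.
Lens 2 is diverging, so f₂ = −13.0 cm.
Lens 2: 1/d_i2 = 1/f₂ − 1/d_o2 = 1/(-13.0) − 1/(50.78) = -0.09662, so d_i2 = -10.4 cm.
The final image is virtual, 10.4 cm to the left of lens 2 (overall magnification ≈ 0.042).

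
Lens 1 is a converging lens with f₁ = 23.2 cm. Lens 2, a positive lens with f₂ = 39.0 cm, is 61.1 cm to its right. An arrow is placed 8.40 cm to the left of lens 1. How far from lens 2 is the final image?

Lens 1: 1/d_i1 = 1/f₁ − 1/d_o1 = 1/(23.2) − 1/(8.40) = -0.07594, so d_i1 = -13.17 cm.
The intermediate image is 13.17 cm to the left of lens 1 (virtual), which is 61.1 − (-13.17) = 74.27 cm to the left of lens 2, so d_o2 = +74.27 cm.
Lens 2: 1/d_i2 = 1/f₂ − 1/d_o2 = 1/(39.0) − 1/(74.27) = 0.01218, so d_i2 = 82.1 cm.
The final image is real, 82.1 cm to the right of lens 2 (overall magnification ≈ -1.7).

82.1 cm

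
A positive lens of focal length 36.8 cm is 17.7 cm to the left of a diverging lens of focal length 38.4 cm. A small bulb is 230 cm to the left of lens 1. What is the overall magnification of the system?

m = -0.595

Lens 1: 1/d_i1 = 1/(36.8) − 1/(230) = 0.02283, so d_i1 = 43.81 cm; m₁ = −d_i1/d_o1 = -0.1905.
d_o2 = 17.7 − (43.81) = -26.11 cm (virtual object).
f₂ = −38.4 cm (diverging).
Lens 2: 1/d_i2 = 1/(-38.4) − 1/(-26.11) = 0.01226, so d_i2 = 81.58 cm; m₂ = −d_i2/d_o2 = +3.124.
m = m₁·m₂ = (-0.1905)(+3.124) = -0.595.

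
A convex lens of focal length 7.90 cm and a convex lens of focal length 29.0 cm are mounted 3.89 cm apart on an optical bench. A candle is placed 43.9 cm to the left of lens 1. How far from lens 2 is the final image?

4.79 cm

Lens 1: 1/d_i1 = 1/f₁ − 1/d_o1 = 1/(7.90) − 1/(43.9) = 0.1038, so d_i1 = 9.634 cm.
The intermediate image is 9.634 cm to the right of lens 1, which lies 5.744 cm to the right of lens 2 — a virtual object — so d_o2 = −5.744 cm.
Lens 2: 1/d_i2 = 1/f₂ − 1/d_o2 = 1/(29.0) − 1/(-5.744) = 0.2086, so d_i2 = 4.79 cm.
The final image is real, 4.79 cm to the right of lens 2 (overall magnification ≈ -0.18).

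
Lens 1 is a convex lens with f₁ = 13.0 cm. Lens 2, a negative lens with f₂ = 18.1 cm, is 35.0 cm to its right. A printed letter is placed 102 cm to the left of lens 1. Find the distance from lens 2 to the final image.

9.52 cm

Lens 1: 1/d_i1 = 1/f₁ − 1/d_o1 = 1/(13.0) − 1/(102) = 0.06712, so d_i1 = 14.90 cm.
The intermediate image is 14.90 cm to the right of lens 1, which is 35.0 − (14.90) = 20.10 cm to the left of lens 2, so d_o2 = +20.10 cm.
Lens 2 is diverging, so f₂ = −18.1 cm.
Lens 2: 1/d_i2 = 1/f₂ − 1/d_o2 = 1/(-18.1) − 1/(20.10) = -0.1050, so d_i2 = -9.52 cm.
The final image is virtual, 9.52 cm to the left of lens 2 (overall magnification ≈ -0.069).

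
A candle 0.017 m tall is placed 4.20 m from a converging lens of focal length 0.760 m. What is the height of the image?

0.00376 m

1/d_i = 1/f − 1/d_o = 1/(0.7600) − 1/(4.20) = 1.078, so d_i = 0.9279 m.
m = −d_i/d_o = -0.2209.
|h_i| = |m|·h_o = 0.2209 × 0.017 = 0.00376 m. The image is real, inverted and reduced, on the far side of the lens.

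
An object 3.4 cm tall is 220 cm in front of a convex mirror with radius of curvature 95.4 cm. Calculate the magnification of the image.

m = +0.178

f = R/2 = 95.4/2 = 47.70 cm; for a convex mirror, f = -47.70 cm.
1/d_i = 1/f − 1/d_o = 1/(-47.70) − 1/(220) = -0.02551, so d_i = -39.20 cm.
m = −d_i/d_o = −(-39.20)/(220) = +0.178.
The image is virtual, upright and reduced, behind the mirror.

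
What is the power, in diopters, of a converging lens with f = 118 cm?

f = 118 cm = 1.18 m.
P = 1/f = 1/(1.18 m) = +0.847 D.

P = +0.847 D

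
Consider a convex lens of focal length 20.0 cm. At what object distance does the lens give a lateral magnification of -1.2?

36.7 cm

m = −d_i/d_o ⇒ d_i = −m·d_o.
1/f = 1/d_o + 1/d_i = 1/d_o − 1/(m·d_o) = (1 − 1/m)/d_o, so d_o = f(1 − 1/m) = (20.00)(1 − 1/(-1.2)) = 36.7 cm.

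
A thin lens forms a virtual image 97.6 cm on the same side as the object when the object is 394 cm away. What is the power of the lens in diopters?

Virtual image ⇒ d_i = −97.6 cm.
1/f = 1/d_o + 1/d_i = 1/(394) + 1/(-97.6) = -0.007708 cm⁻¹.
f = -129.7 cm = -1.297 m, so P = 1/f = -0.771 D.

P = -0.771 D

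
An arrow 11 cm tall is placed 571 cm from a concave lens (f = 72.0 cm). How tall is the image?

1.23 cm

For a concave lens, f = -72.0 cm.
1/d_i = 1/f − 1/d_o = 1/(-72.00) − 1/(571) = -0.01564, so d_i = -63.94 cm.
m = −d_i/d_o = +0.1120.
|h_i| = |m|·h_o = 0.1120 × 11 = 1.23 cm. The image is virtual, upright and reduced, on the same side as the object.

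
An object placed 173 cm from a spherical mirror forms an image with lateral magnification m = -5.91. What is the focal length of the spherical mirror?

f = 148 cm (concave)

m = −d_i/d_o ⇒ d_i = −m·d_o = −(-5.91)·(173) = 1022 cm.
1/f = 1/d_o + 1/d_i = 1/(173) + 1/(1022) = 0.006759, so f = 148 cm.
Since f is positive, the spherical mirror is concave.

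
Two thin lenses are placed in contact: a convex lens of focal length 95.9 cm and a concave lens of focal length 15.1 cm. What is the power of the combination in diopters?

P = -5.58 D

P₁ = 1/f₁ = 1/(0.959 m) = +1.043 D; P₂ = 1/f₂ = 1/(-0.151 m) = -6.623 D.
For thin lenses in contact, P = P₁ + P₂ = (+1.043) + (-6.623) = -5.58 D.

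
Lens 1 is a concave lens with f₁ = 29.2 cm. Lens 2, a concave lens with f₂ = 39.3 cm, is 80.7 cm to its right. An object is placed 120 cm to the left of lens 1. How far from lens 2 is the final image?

28.5 cm

Lens 1 is diverging, so f₁ = −29.2 cm.
Lens 1: 1/d_i1 = 1/f₁ − 1/d_o1 = 1/(-29.2) − 1/(120) = -0.04258, so d_i1 = -23.49 cm.
The intermediate image is 23.49 cm to the left of lens 1 (virtual), which is 80.7 − (-23.49) = 104.2 cm to the left of lens 2, so d_o2 = +104.2 cm.
Lens 2 is diverging, so f₂ = −39.3 cm.
Lens 2: 1/d_i2 = 1/f₂ − 1/d_o2 = 1/(-39.3) − 1/(104.2) = -0.03504, so d_i2 = -28.5 cm.
The final image is virtual, 28.5 cm to the left of lens 2 (overall magnification ≈ 0.054).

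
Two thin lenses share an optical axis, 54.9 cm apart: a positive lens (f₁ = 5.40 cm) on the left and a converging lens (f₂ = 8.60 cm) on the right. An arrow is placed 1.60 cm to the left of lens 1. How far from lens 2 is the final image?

10.1 cm

Lens 1: 1/d_i1 = 1/f₁ − 1/d_o1 = 1/(5.40) − 1/(1.60) = -0.4398, so d_i1 = -2.274 cm.
The intermediate image is 2.274 cm to the left of lens 1 (virtual), which is 54.9 − (-2.274) = 57.17 cm to the left of lens 2, so d_o2 = +57.17 cm.
Lens 2: 1/d_i2 = 1/f₂ − 1/d_o2 = 1/(8.60) − 1/(57.17) = 0.09879, so d_i2 = 10.1 cm.
The final image is real, 10.1 cm to the right of lens 2 (overall magnification ≈ -0.25).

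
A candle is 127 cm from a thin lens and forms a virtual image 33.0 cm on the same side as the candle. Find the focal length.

Virtual image ⇒ d_i = −33.0 cm.
1/f = 1/d_o + 1/d_i = 1/(127) + 1/(-33.0) = -0.02243, so f = -44.6 cm.
Since f is negative, the thin lens is diverging.

f = -44.6 cm (diverging)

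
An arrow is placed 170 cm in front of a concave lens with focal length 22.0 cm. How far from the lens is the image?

19.5 cm

For a concave lens, f = -22.0 cm.
Thin-lens equation: 1/s_i = 1/f − 1/s_o = 1/(-22.00) − 1/(170) = -0.04545 − 0.005882 = -0.05134, so s_i = -19.5 cm.
The image is virtual, upright and reduced, on the same side as the object.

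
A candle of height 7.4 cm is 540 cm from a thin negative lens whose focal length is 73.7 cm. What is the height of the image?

For a negative lens, f = -73.7 cm.
1/d_i = 1/f − 1/d_o = 1/(-73.70) − 1/(540) = -0.01542, so d_i = -64.85 cm.
m = −d_i/d_o = +0.1201.
|h_i| = |m|·h_o = 0.1201 × 7.4 = 0.889 cm. The image is virtual, upright and reduced, on the same side as the object.

0.889 cm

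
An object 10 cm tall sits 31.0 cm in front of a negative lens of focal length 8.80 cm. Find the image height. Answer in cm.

For a negative lens, f = -8.80 cm.
1/d_i = 1/f − 1/d_o = 1/(-8.800) − 1/(31.0) = -0.1459, so d_i = -6.854 cm.
m = −d_i/d_o = +0.2211.
|h_i| = |m|·h_o = 0.2211 × 10 = 2.21 cm. The image is virtual, upright and reduced, on the same side as the object.

2.21 cm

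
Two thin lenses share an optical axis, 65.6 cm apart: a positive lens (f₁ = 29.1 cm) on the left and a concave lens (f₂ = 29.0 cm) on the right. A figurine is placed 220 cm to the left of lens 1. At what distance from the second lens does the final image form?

Lens 1: 1/d_i1 = 1/f₁ − 1/d_o1 = 1/(29.1) − 1/(220) = 0.02982, so d_i1 = 33.54 cm.
The intermediate image is 33.54 cm to the right of lens 1, which is 65.6 − (33.54) = 32.06 cm to the left of lens 2, so d_o2 = +32.06 cm.
Lens 2 is diverging, so f₂ = −29.0 cm.
Lens 2: 1/d_i2 = 1/f₂ − 1/d_o2 = 1/(-29.0) − 1/(32.06) = -0.06567, so d_i2 = -15.2 cm.
The final image is virtual, 15.2 cm to the left of lens 2 (overall magnification ≈ -0.072).

15.2 cm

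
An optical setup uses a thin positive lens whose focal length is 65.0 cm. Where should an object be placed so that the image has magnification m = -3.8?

82.1 cm

m = −d_i/d_o ⇒ d_i = −m·d_o.
1/f = 1/d_o + 1/d_i = 1/d_o − 1/(m·d_o) = (1 − 1/m)/d_o, so d_o = f(1 − 1/m) = (65.00)(1 − 1/(-3.8)) = 82.1 cm.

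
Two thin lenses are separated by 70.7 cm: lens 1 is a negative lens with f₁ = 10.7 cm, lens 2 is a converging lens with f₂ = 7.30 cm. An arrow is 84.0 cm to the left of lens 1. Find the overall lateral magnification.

f₁ = −10.7 cm (diverging).
Lens 1: 1/d_i1 = 1/(-10.7) − 1/(84.0) = -0.1054, so d_i1 = -9.491 cm; m₁ = −d_i1/d_o1 = +0.1130.
d_o2 = 70.7 − (-9.491) = 80.19 cm.
Lens 2: 1/d_i2 = 1/(7.30) − 1/(80.19) = 0.1245, so d_i2 = 8.031 cm; m₂ = −d_i2/d_o2 = -0.1002.
m = m₁·m₂ = (+0.1130)(-0.1002) = -0.0113.

m = -0.0113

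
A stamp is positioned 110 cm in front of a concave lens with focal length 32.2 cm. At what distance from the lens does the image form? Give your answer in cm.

For a concave lens, f = -32.2 cm.
Lens equation: 1/s_i = 1/f − 1/s_o = 1/(-32.20) − 1/(110) = -0.03106 − 0.009091 = -0.04015, so s_i = -24.9 cm.
The image is virtual, upright and reduced, on the same side as the object.

24.9 cm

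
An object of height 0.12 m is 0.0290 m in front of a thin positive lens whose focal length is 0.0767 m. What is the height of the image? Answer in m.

1/d_i = 1/f − 1/d_o = 1/(0.07670) − 1/(0.0290) = -21.44, so d_i = -0.04663 m.
m = −d_i/d_o = +1.608.
|h_i| = |m|·h_o = 1.608 × 0.12 = 0.193 m. The image is virtual, upright and enlarged, on the same side as the object.

0.193 m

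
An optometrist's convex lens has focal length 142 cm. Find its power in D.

P = +0.704 D

f = 142 cm = 1.42 m.
P = 1/f = 1/(1.42 m) = +0.704 D.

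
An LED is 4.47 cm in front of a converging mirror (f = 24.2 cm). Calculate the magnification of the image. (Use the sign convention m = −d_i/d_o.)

1/d_i = 1/f − 1/d_o = 1/(24.20) − 1/(4.47) = -0.1824, so d_i = -5.483 cm.
m = −d_i/d_o = −(-5.483)/(4.47) = +1.23.
The image is virtual, upright and enlarged, behind the mirror.

m = +1.23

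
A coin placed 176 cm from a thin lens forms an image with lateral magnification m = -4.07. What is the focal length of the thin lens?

m = −d_i/d_o ⇒ d_i = −m·d_o = −(-4.07)·(176) = 716.3 cm.
1/f = 1/d_o + 1/d_i = 1/(176) + 1/(716.3) = 0.007078, so f = 141 cm.
Since f is positive, the thin lens is converging.

f = 141 cm (converging)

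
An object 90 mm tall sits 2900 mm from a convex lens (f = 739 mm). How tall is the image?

30.8 mm

1/d_i = 1/f − 1/d_o = 1/(739.0) − 1/(2900) = 0.001008, so d_i = 991.7 mm.
m = −d_i/d_o = -0.3420.
|h_i| = |m|·h_o = 0.3420 × 90 = 30.8 mm. The image is real, inverted and reduced, on the far side of the lens.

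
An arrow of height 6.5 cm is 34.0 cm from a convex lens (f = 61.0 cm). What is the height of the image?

14.7 cm

1/d_i = 1/f − 1/d_o = 1/(61.00) − 1/(34.0) = -0.01302, so d_i = -76.81 cm.
m = −d_i/d_o = +2.259.
|h_i| = |m|·h_o = 2.259 × 6.5 = 14.7 cm. The image is virtual, upright and enlarged, on the same side as the object.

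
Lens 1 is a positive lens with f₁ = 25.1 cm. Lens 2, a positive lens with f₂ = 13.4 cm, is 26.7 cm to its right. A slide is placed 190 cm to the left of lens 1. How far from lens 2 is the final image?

1.90 cm

Lens 1: 1/d_i1 = 1/f₁ − 1/d_o1 = 1/(25.1) − 1/(190) = 0.03458, so d_i1 = 28.92 cm.
The intermediate image is 28.92 cm to the right of lens 1, which lies 2.220 cm to the right of lens 2 — a virtual object — so d_o2 = −2.220 cm.
Lens 2: 1/d_i2 = 1/f₂ − 1/d_o2 = 1/(13.4) − 1/(-2.220) = 0.5251, so d_i2 = 1.90 cm.
The final image is real, 1.90 cm to the right of lens 2 (overall magnification ≈ -0.13).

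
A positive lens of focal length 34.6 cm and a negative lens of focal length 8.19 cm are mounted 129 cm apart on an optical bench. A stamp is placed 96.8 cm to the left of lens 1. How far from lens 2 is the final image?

Lens 1: 1/d_i1 = 1/f₁ − 1/d_o1 = 1/(34.6) − 1/(96.8) = 0.01857, so d_i1 = 53.85 cm.
The intermediate image is 53.85 cm to the right of lens 1, which is 129 − (53.85) = 75.15 cm to the left of lens 2, so d_o2 = +75.15 cm.
Lens 2 is diverging, so f₂ = −8.19 cm.
Lens 2: 1/d_i2 = 1/f₂ − 1/d_o2 = 1/(-8.19) − 1/(75.15) = -0.1354, so d_i2 = -7.39 cm.
The final image is virtual, 7.39 cm to the left of lens 2 (overall magnification ≈ -0.055).

7.39 cm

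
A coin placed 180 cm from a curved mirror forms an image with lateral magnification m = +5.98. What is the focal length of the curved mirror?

m = −d_i/d_o ⇒ d_i = −m·d_o = −(+5.98)·(180) = -1076 cm.
1/f = 1/d_o + 1/d_i = 1/(180) + 1/(-1076) = 0.004626, so f = 216 cm.
Since f is positive, the curved mirror is concave.

f = 216 cm (concave)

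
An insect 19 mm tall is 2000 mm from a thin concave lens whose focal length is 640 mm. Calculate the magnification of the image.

For a concave lens, f = -640 mm.
1/d_i = 1/f − 1/d_o = 1/(-640.0) − 1/(2000) = -0.002063, so d_i = -484.8 mm.
m = −d_i/d_o = −(-484.8)/(2000) = +0.242.
The image is virtual, upright and reduced, on the same side as the object.

m = +0.242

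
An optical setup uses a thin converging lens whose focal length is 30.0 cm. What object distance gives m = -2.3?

43.0 cm

m = −d_i/d_o ⇒ d_i = −m·d_o.
1/f = 1/d_o + 1/d_i = 1/d_o − 1/(m·d_o) = (1 − 1/m)/d_o, so d_o = f(1 − 1/m) = (30.00)(1 − 1/(-2.3)) = 43.0 cm.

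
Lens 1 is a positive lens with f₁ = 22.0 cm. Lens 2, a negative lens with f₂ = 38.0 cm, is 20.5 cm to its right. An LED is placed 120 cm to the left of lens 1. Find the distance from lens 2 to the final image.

7.75 cm

Lens 1: 1/d_i1 = 1/f₁ − 1/d_o1 = 1/(22.0) − 1/(120) = 0.03712, so d_i1 = 26.94 cm.
The intermediate image is 26.94 cm to the right of lens 1, which lies 6.440 cm to the right of lens 2 — a virtual object — so d_o2 = −6.440 cm.
Lens 2 is diverging, so f₂ = −38.0 cm.
Lens 2: 1/d_i2 = 1/f₂ − 1/d_o2 = 1/(-38.0) − 1/(-6.440) = 0.1290, so d_i2 = 7.75 cm.
The final image is real, 7.75 cm to the right of lens 2 (overall magnification ≈ -0.27).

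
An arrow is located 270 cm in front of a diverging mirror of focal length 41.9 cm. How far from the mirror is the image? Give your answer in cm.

For a diverging mirror, f = -41.9 cm.
Mirror equation: 1/q = 1/f − 1/p = 1/(-41.90) − 1/(270) = -0.02387 − 0.003704 = -0.02757, so q = -36.3 cm.
The image is virtual, upright and reduced, behind the mirror.

36.3 cm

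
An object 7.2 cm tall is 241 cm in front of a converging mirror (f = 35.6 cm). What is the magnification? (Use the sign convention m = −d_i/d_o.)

1/d_i = 1/f − 1/d_o = 1/(35.60) − 1/(241) = 0.02394, so d_i = 41.77 cm.
m = −d_i/d_o = −(41.77)/(241) = -0.173.
The image is real, inverted and reduced, in front of the mirror.

m = -0.173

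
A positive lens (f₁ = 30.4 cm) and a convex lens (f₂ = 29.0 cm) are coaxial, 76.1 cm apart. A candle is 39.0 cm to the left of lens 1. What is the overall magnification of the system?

Lens 1: 1/d_i1 = 1/(30.4) − 1/(39.0) = 0.007254, so d_i1 = 137.9 cm; m₁ = −d_i1/d_o1 = -3.536.
d_o2 = 76.1 − (137.9) = -61.80 cm (virtual object).
Lens 2: 1/d_i2 = 1/(29.0) − 1/(-61.80) = 0.05066, so d_i2 = 19.74 cm; m₂ = −d_i2/d_o2 = +0.3194.
m = m₁·m₂ = (-3.536)(+0.3194) = -1.13.

m = -1.13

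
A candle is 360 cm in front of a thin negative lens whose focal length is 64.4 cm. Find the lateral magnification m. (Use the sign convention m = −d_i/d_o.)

For a negative lens, f = -64.4 cm.
1/d_i = 1/f − 1/d_o = 1/(-64.40) − 1/(360) = -0.01831, so d_i = -54.63 cm.
m = −d_i/d_o = −(-54.63)/(360) = +0.152.
The image is virtual, upright and reduced, on the same side as the object.

m = +0.152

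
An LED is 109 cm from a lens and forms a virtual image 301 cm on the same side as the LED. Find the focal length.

Virtual image ⇒ d_i = −301 cm.
1/f = 1/d_o + 1/d_i = 1/(109) + 1/(-301) = 0.005852, so f = 171 cm.
Since f is positive, the lens is converging.

f = 171 cm (converging)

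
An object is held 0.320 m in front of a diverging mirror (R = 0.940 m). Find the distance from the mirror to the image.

0.190 m

f = R/2 = 0.940/2 = 0.4700 m; for a diverging mirror, f = -0.4700 m.
Mirror equation: 1/s_i = 1/f − 1/s_o = 1/(-0.4700) − 1/(0.320) = -2.128 − 3.125 = -5.253, so s_i = -0.190 m.
The image is virtual, upright and reduced, behind the mirror.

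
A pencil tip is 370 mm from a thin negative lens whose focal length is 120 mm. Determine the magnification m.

For a negative lens, f = -120 mm.
1/d_i = 1/f − 1/d_o = 1/(-120.0) − 1/(370) = -0.01104, so d_i = -90.61 mm.
m = −d_i/d_o = −(-90.61)/(370) = +0.245.
The image is virtual, upright and reduced, on the same side as the object.

m = +0.245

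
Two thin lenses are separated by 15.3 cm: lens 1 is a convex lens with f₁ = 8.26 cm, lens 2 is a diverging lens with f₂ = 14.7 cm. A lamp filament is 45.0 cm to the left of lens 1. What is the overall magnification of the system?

m = -0.166

Lens 1: 1/d_i1 = 1/(8.26) − 1/(45.0) = 0.09884, so d_i1 = 10.12 cm; m₁ = −d_i1/d_o1 = -0.2249.
d_o2 = 15.3 − (10.12) = 5.180 cm.
f₂ = −14.7 cm (diverging).
Lens 2: 1/d_i2 = 1/(-14.7) − 1/(5.180) = -0.2611, so d_i2 = -3.830 cm; m₂ = −d_i2/d_o2 = +0.7394.
m = m₁·m₂ = (-0.2249)(+0.7394) = -0.166.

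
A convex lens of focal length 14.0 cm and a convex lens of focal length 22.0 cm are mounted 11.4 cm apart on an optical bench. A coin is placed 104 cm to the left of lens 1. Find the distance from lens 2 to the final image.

Lens 1: 1/d_i1 = 1/f₁ − 1/d_o1 = 1/(14.0) − 1/(104) = 0.06181, so d_i1 = 16.18 cm.
The intermediate image is 16.18 cm to the right of lens 1, which lies 4.780 cm to the right of lens 2 — a virtual object — so d_o2 = −4.780 cm.
Lens 2: 1/d_i2 = 1/f₂ − 1/d_o2 = 1/(22.0) − 1/(-4.780) = 0.2547, so d_i2 = 3.93 cm.
The final image is real, 3.93 cm to the right of lens 2 (overall magnification ≈ -0.13).

3.93 cm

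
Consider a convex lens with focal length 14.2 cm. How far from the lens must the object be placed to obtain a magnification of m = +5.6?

11.7 cm

m = −d_i/d_o ⇒ d_i = −m·d_o.
1/f = 1/d_o + 1/d_i = 1/d_o − 1/(m·d_o) = (1 − 1/m)/d_o, so d_o = f(1 − 1/m) = (14.20)(1 − 1/(+5.6)) = 11.7 cm.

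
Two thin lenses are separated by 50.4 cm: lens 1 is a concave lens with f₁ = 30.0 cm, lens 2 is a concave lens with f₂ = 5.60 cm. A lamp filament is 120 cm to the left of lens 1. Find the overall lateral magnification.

m = +0.0140

f₁ = −30.0 cm (diverging).
Lens 1: 1/d_i1 = 1/(-30.0) − 1/(120) = -0.04167, so d_i1 = -24.00 cm; m₁ = −d_i1/d_o1 = +0.2000.
d_o2 = 50.4 − (-24.00) = 74.40 cm.
f₂ = −5.60 cm (diverging).
Lens 2: 1/d_i2 = 1/(-5.60) − 1/(74.40) = -0.1920, so d_i2 = -5.208 cm; m₂ = −d_i2/d_o2 = +0.07000.
m = m₁·m₂ = (+0.2000)(+0.07000) = +0.0140.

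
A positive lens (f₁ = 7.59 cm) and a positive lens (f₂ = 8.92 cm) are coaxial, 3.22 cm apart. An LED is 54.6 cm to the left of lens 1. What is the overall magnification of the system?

Lens 1: 1/d_i1 = 1/(7.59) − 1/(54.6) = 0.1134, so d_i1 = 8.815 cm; m₁ = −d_i1/d_o1 = -0.1614.
d_o2 = 3.22 − (8.815) = -5.595 cm (virtual object).
Lens 2: 1/d_i2 = 1/(8.92) − 1/(-5.595) = 0.2908, so d_i2 = 3.438 cm; m₂ = −d_i2/d_o2 = +0.6145.
m = m₁·m₂ = (-0.1614)(+0.6145) = -0.0992.

m = -0.0992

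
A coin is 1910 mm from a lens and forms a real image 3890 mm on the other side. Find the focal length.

f = 1280 mm (converging)

Real image ⇒ d_i = +3890 mm.
1/f = 1/d_o + 1/d_i = 1/(1910) + 1/(3890) = 0.0007806, so f = 1280 mm.
Since f is positive, the lens is converging.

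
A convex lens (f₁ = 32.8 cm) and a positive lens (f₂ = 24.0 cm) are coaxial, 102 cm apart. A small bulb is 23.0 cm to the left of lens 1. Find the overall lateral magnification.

Lens 1: 1/d_i1 = 1/(32.8) − 1/(23.0) = -0.01299, so d_i1 = -76.98 cm; m₁ = −d_i1/d_o1 = +3.347.
d_o2 = 102 − (-76.98) = 179.0 cm.
Lens 2: 1/d_i2 = 1/(24.0) − 1/(179.0) = 0.03608, so d_i2 = 27.72 cm; m₂ = −d_i2/d_o2 = -0.1548.
m = m₁·m₂ = (+3.347)(-0.1548) = -0.518.

m = -0.518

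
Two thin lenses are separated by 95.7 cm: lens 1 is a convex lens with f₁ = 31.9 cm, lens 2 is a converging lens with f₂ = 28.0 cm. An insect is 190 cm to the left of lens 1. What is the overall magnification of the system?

m = +0.192

Lens 1: 1/d_i1 = 1/(31.9) − 1/(190) = 0.02608, so d_i1 = 38.34 cm; m₁ = −d_i1/d_o1 = -0.2018.
d_o2 = 95.7 − (38.34) = 57.36 cm.
Lens 2: 1/d_i2 = 1/(28.0) − 1/(57.36) = 0.01828, so d_i2 = 54.70 cm; m₂ = −d_i2/d_o2 = -0.9537.
m = m₁·m₂ = (-0.2018)(-0.9537) = +0.192.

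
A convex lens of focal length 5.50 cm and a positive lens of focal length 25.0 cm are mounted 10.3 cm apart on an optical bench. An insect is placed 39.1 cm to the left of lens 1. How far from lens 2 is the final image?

4.62 cm

Lens 1: 1/d_i1 = 1/f₁ − 1/d_o1 = 1/(5.50) − 1/(39.1) = 0.1562, so d_i1 = 6.400 cm.
The intermediate image is 6.400 cm to the right of lens 1, which is 10.3 − (6.400) = 3.900 cm to the left of lens 2, so d_o2 = +3.900 cm.
Lens 2: 1/d_i2 = 1/f₂ − 1/d_o2 = 1/(25.0) − 1/(3.900) = -0.2164, so d_i2 = -4.62 cm.
The final image is virtual, 4.62 cm to the left of lens 2 (overall magnification ≈ -0.19).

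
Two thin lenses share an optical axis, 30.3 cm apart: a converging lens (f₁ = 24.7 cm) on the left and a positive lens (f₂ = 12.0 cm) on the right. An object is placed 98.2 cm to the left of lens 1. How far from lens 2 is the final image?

Lens 1: 1/d_i1 = 1/f₁ − 1/d_o1 = 1/(24.7) − 1/(98.2) = 0.03030, so d_i1 = 33.00 cm.
The intermediate image is 33.00 cm to the right of lens 1, which lies 2.700 cm to the right of lens 2 — a virtual object — so d_o2 = −2.700 cm.
Lens 2: 1/d_i2 = 1/f₂ − 1/d_o2 = 1/(12.0) − 1/(-2.700) = 0.4537, so d_i2 = 2.20 cm.
The final image is real, 2.20 cm to the right of lens 2 (overall magnification ≈ -0.27).

2.20 cm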